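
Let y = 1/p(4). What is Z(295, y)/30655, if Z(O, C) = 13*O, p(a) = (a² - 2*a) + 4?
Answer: 767/6131 ≈ 0.12510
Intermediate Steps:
p(a) = 4 + a² - 2*a
y = 1/12 (y = 1/(4 + 4² - 2*4) = 1/(4 + 16 - 8) = 1/12 ≈ 0.083333)
Z(295, y)/30655 = (13*295)/30655 = 3835*(1/30655) = 767/6131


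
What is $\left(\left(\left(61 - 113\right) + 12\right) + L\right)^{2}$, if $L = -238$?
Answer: $77284$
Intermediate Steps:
$\left(\left(\left(61 - 113\right) + 12\right) + L\right)^{2} = \left(\left(\left(61 - 113\right) + 12\right) - 238\right)^{2} = \left(\left(-52 + 12\right) - 238\right)^{2} = \left(-40 - 238\right)^{2} = \left(-278\right)^{2} = 77284$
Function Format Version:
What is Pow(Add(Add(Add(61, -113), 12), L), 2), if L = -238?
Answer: 77284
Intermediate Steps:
Pow(Add(Add(Add(61, -113), 12), L), 2) = Pow(Add(Add(Add(61, -113), 12), -238), 2) = Pow(Add(Add(-52, 12), -238), 2) = Pow(Add(-40, -238), 2) = Pow(-278, 2) = 77284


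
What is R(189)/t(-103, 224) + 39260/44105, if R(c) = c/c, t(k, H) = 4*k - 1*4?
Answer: 3257611/3669536 ≈ 0.88774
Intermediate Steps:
t(k, H) = -4 + 4*k (t(k, H) = 4*k - 4 = -4 + 4*k)
R(c) = 1
R(189)/t(-103, 224) + 39260/44105 = 1/(-4 + 4*(-103)) + 39260/44105 = 1/(-4 - 412) + 39260*(1/44105) = 1/(-416) + 7852/8821 = 1*(-1/416) + 7852/8821 = -1/416 + 7852/8821 = 3257611/3669536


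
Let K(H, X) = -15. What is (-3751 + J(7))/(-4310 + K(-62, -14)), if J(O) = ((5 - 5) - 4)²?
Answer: 747/865 ≈ 0.86358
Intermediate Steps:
J(O) = 16 (J(O) = (0 - 4)² = (-4)² = 16)
(-3751 + J(7))/(-4310 + K(-62, -14)) = (-3751 + 16)/(-4310 - 15) = -3735/(-4325) = -3735*(-1/4325) = 747/865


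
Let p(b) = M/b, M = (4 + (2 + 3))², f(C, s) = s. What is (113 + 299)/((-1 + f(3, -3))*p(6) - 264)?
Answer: -206/159 ≈ -1.2956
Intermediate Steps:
M = 81 (M = (4 + 5)² = 9² = 81)
p(b) = 81/b
(113 + 299)/((-1 + f(3, -3))*p(6) - 264) = (113 + 299)/((-1 - 3)*(81/6) - 264) = 412/(-324/6 - 264) = 412/(-4*27/2 - 264) = 412/(-54 - 264) = 412/(-318) = 412*(-1/318) = -206/159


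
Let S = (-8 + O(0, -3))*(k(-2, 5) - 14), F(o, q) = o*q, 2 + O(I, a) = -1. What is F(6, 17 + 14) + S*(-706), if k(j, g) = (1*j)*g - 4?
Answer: -217262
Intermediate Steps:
O(I, a) = -3 (O(I, a) = -2 - 1 = -3)
k(j, g) = -4 + g*j (k(j, g) = j*g - 4 = g*j - 4 = -4 + g*j)
S = 308 (S = (-8 - 3)*((-4 + 5*(-2)) - 14) = -11*((-4 - 10) - 14) = -11*(-14 - 14) = -11*(-28) = 308)
F(6, 17 + 14) + S*(-706) = 6*(17 + 14) + 308*(-706) = 6*31 - 217448 = 186 - 217448 = -217262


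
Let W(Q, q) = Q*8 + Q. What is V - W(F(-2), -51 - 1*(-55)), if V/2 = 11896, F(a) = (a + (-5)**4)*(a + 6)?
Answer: 1364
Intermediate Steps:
F(a) = (6 + a)*(625 + a) (F(a) = (a + 625)*(6 + a) = (625 + a)*(6 + a) = (6 + a)*(625 + a))
V = 23792 (V = 2*11896 = 23792)
W(Q, q) = 9*Q (W(Q, q) = 8*Q + Q = 9*Q)
V - W(F(-2), -51 - 1*(-55)) = 23792 - 9*(3750 + (-2)**2 + 631*(-2)) = 23792 - 9*(3750 + 4 - 1262) = 23792 - 9*2492 = 23792 - 1*22428 = 23792 - 22428 = 1364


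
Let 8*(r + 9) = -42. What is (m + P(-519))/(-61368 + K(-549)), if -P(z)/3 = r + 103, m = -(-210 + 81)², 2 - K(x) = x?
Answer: 67629/243268 ≈ 0.27800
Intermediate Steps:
r = -57/4 (r = -9 + (⅛)*(-42) = -9 - 21/4 = -57/4 ≈ -14.250)
K(x) = 2 - x
m = -16641 (m = -1*(-129)² = -1*16641 = -16641)
P(z) = -1065/4 (P(z) = -3*(-57/4 + 103) = -3*355/4 = -1065/4)
(m + P(-519))/(-61368 + K(-549)) = (-16641 - 1065/4)/(-61368 + (2 - 1*(-549))) = -67629/(4*(-61368 + (2 + 549))) = -67629/(4*(-61368 + 551)) = -67629/4/(-60817) = -67629/4*(-1/60817) = 67629/243268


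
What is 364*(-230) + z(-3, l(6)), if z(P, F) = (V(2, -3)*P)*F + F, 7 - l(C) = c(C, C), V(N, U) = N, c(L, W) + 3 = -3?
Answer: -83785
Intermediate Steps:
c(L, W) = -6 (c(L, W) = -3 - 3 = -6)
l(C) = 13 (l(C) = 7 - 1*(-6) = 7 + 6 = 13)
z(P, F) = F + 2*F*P (z(P, F) = (2*P)*F + F = 2*F*P + F = F + 2*F*P)
364*(-230) + z(-3, l(6)) = 364*(-230) + 13*(1 + 2*(-3)) = -83720 + 13*(1 - 6) = -83720 + 13*(-5) = -83720 - 65 = -83785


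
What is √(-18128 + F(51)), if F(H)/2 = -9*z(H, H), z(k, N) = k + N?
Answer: 2*I*√4991 ≈ 141.29*I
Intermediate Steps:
z(k, N) = N + k
F(H) = -36*H (F(H) = 2*(-9*(H + H)) = 2*(-18*H) = -36*H)
√(-18128 + F(51)) = √(-18128 - 36*51) = √(-18128 - 1836) = √(-19964) = 2*I*√4991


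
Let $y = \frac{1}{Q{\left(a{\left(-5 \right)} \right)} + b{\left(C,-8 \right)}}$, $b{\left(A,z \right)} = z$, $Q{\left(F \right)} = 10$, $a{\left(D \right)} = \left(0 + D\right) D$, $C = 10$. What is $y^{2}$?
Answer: $\frac{1}{4} \approx 0.25$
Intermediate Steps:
$a{\left(D \right)} = D^{2}$ ($a{\left(D \right)} = D D = D^{2}$)
$y = \frac{1}{2}$ ($y = \frac{1}{10 - 8} = \frac{1}{2} \approx 0.5$)
$y^{2} = \left(\frac{1}{2}\right)^{2} = \frac{1}{4}$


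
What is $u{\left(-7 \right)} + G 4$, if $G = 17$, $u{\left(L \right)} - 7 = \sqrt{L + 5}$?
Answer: $75 + i \sqrt{2} \approx 75.0 + 1.4142 i$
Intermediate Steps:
$u{\left(L \right)} = 7 + \sqrt{5 + L}$ ($u{\left(L \right)} = 7 + \sqrt{L + 5} = 7 + \sqrt{5 + L}$)
$u{\left(-7 \right)} + G 4 = \left(7 + \sqrt{5 - 7}\right) + 17 \cdot 4 = \left(7 + \sqrt{-2}\right) + 68 = \left(7 + i \sqrt{2}\right) + 68 = 75 + i \sqrt{2}$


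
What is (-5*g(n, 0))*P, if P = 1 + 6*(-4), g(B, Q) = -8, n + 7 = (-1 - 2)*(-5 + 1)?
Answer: -920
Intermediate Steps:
n = 5 (n = -7 + (-1 - 2)*(-5 + 1) = -7 - 3*(-4) = -7 + 12 = 5)
P = -23 (P = 1 - 24 = -23)
(-5*g(n, 0))*P = -5*(-8)*(-23) = 40*(-23) = -920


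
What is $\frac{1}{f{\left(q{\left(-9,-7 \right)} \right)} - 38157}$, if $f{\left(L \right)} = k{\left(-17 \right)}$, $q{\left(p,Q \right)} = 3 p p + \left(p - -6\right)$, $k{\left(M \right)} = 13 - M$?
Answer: $- \frac{1}{38127} \approx -2.6228 \cdot 10^{-5}$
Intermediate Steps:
$q{\left(p,Q \right)} = 6 + p + 3 p^{2}$ ($q{\left(p,Q \right)} = 3 p^{2} + \left(p + 6\right) = 3 p^{2} + \left(6 + p\right) = 6 + p + 3 p^{2}$)
$f{\left(L \right)} = 30$ ($f{\left(L \right)} = 13 - -17 = 13 + 17 = 30$)
$\frac{1}{f{\left(q{\left(-9,-7 \right)} \right)} - 38157} = \frac{1}{30 - 38157} = \frac{1}{-38127} = - \frac{1}{38127}$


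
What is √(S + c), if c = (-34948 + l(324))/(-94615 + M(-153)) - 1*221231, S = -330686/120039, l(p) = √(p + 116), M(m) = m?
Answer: √(-1789364644434903870573636 - 170693296577766*√110)/2843963988 ≈ 470.35*I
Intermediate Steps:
l(p) = √(116 + p)
S = -330686/120039 (S = -330686*1/120039 = -330686/120039 ≈ -2.7548)
c = -5241396115/23692 - √110/47384 (c = (-34948 + √(116 + 324))/(-94615 - 153) - 1*221231 = (-34948 + √440)/(-94768) - 221231 = (-34948 + 2*√110)*(-1/94768) - 221231 = (8737/23692 - √110/47384) - 221231 = -5241396115/23692 - √110/47384 ≈ -2.2123e+5)
√(S + c) = √(-330686/120039 + (-5241396115/23692 - √110/47384)) = √(-629179782861197/2843963988 - √110/47384)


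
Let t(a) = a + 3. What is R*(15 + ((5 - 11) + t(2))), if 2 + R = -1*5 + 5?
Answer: -28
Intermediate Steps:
t(a) = 3 + a
R = -2 (R = -2 + (-1*5 + 5) = -2 + (-5 + 5) = -2 + 0 = -2)
R*(15 + ((5 - 11) + t(2))) = -2*(15 + ((5 - 11) + (3 + 2))) = -2*(15 + (-6 + 5)) = -2*(15 - 1) = -2*14 = -28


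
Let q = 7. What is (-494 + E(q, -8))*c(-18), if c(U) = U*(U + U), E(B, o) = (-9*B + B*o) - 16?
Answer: -407592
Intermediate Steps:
E(B, o) = -16 - 9*B + B*o
c(U) = 2*U² (c(U) = U*(2*U) = 2*U²)
(-494 + E(q, -8))*c(-18) = (-494 + (-16 - 9*7 + 7*(-8)))*(2*(-18)²) = (-494 + (-16 - 63 - 56))*(2*324) = (-494 - 135)*648 = -629*648 = -407592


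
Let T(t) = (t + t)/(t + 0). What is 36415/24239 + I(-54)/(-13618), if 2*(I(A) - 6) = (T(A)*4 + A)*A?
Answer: 232824599/165043351 ≈ 1.4107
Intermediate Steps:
T(t) = 2 (T(t) = (2*t)/t = 2)
I(A) = 6 + A*(8 + A)/2 (I(A) = 6 + ((2*4 + A)*A)/2 = 6 + ((8 + A)*A)/2 = 6 + (A*(8 + A))/2 = 6 + A*(8 + A)/2)
36415/24239 + I(-54)/(-13618) = 36415/24239 + (6 + (1/2)*(-54)**2 + 4*(-54))/(-13618) = 36415*(1/24239) + (6 + (1/2)*2916 - 216)*(-1/13618) = 36415/24239 + (6 + 1458 - 216)*(-1/13618) = 36415/24239 + 1248*(-1/13618) = 36415/24239 - 624/6809 = 232824599/165043351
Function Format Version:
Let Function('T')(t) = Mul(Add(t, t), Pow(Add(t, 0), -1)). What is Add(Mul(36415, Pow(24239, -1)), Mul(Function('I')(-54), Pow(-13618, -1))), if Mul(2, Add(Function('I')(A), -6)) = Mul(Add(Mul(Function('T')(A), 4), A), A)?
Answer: Rational(232824599, 165043351) ≈ 1.4107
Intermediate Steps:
Function('T')(t) = 2 (Function('T')(t) = Mul(Mul(2, t), Pow(t, -1)) = 2)
Function('I')(A) = Add(6, Mul(Rational(1, 2), A, Add(8, A))) (Function('I')(A) = Add(6, Mul(Rational(1, 2), Mul(Add(Mul(2, 4), A), A))) = Add(6, Mul(Rational(1, 2), Mul(Add(8, A), A))) = Add(6, Mul(Rational(1, 2), Mul(A, Add(8, A)))) = Add(6, Mul(Rational(1, 2), A, Add(8, A))))
Add(Mul(36415, Pow(24239, -1)), Mul(Function('I')(-54), Pow(-13618, -1))) = Add(Mul(36415, Pow(24239, -1)), Mul(Add(6, Mul(Rational(1, 2), Pow(-54, 2)), Mul(4, -54)), Pow(-13618, -1))) = Add(Mul(36415, Rational(1, 24239)), Mul(Add(6, Mul(Rational(1, 2), 2916), -216), Rational(-1, 13618))) = Add(Rational(36415, 24239), Mul(Add(6, 1458, -216), Rational(-1, 13618))) = Add(Rational(36415, 24239), Mul(1248, Rational(-1, 13618))) = Add(Rational(36415, 24239), Rational(-624, 6809)) = Rational(232824599, 165043351)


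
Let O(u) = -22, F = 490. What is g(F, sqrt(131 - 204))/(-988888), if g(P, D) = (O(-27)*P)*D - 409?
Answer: 409/988888 + 2695*I*sqrt(73)/247222 ≈ 0.0004136 + 0.093139*I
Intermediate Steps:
g(P, D) = -409 - 22*D*P (g(P, D) = (-22*P)*D - 409 = -22*D*P - 409 = -409 - 22*D*P)
g(F, sqrt(131 - 204))/(-988888) = (-409 - 22*sqrt(131 - 204)*490)/(-988888) = (-409 - 22*sqrt(-73)*490)*(-1/988888) = (-409 - 22*I*sqrt(73)*490)*(-1/988888) = (-409 - 10780*I*sqrt(73))*(-1/988888) = 409/988888 + 2695*I*sqrt(73)/247222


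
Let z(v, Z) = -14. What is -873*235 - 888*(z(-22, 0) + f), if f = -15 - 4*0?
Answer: -179403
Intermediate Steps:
f = -15 (f = -15 + 0 = -15)
-873*235 - 888*(z(-22, 0) + f) = -873*235 - 888*(-14 - 15) = -205155 - 888*(-29) = -205155 + 25752 = -179403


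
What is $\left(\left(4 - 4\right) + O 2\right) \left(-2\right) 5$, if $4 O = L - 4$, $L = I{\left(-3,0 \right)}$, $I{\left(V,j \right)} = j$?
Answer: $20$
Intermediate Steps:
$L = 0$
$O = -1$ ($O = \frac{0 - 4}{4} = \frac{1}{4} \left(-4\right) = -1$)
$\left(\left(4 - 4\right) + O 2\right) \left(-2\right) 5 = \left(\left(4 - 4\right) - 2\right) \left(-2\right) 5 = \left(0 - 2\right) \left(-2\right) 5 = \left(-2\right) \left(-2\right) 5 = 4 \cdot 5 = 20$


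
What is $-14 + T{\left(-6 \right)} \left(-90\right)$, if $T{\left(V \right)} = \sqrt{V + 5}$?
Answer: $-14 - 90 i \approx -14.0 - 90.0 i$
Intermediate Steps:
$T{\left(V \right)} = \sqrt{5 + V}$
$-14 + T{\left(-6 \right)} \left(-90\right) = -14 + \sqrt{5 - 6} \left(-90\right) = -14 + \sqrt{-1} \left(-90\right) = -14 + i \left(-90\right) = -14 - 90 i$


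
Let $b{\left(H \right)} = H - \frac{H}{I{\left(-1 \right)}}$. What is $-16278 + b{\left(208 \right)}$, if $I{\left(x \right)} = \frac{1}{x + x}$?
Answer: $-15654$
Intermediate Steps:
$I{\left(x \right)} = \frac{1}{2 x}$
$b{\left(H \right)} = 3 H$ ($b{\left(H \right)} = H - \frac{H}{\frac{1}{2} \frac{1}{-1}} = H - \frac{H}{\frac{1}{2} \left(-1\right)} = H - \frac{H}{- \frac{1}{2}} = H - H \left(-2\right) = H - - 2 H = H + 2 H = 3 H$)
$-16278 + b{\left(208 \right)} = -16278 + 3 \cdot 208 = -16278 + 624 = -15654$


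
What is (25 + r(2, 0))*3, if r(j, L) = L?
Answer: 75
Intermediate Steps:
(25 + r(2, 0))*3 = (25 + 0)*3 = 25*3 = 75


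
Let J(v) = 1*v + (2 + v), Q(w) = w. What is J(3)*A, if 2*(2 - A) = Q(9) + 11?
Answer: -64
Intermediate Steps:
A = -8 (A = 2 - (9 + 11)/2 = 2 - 1/2*20 = 2 - 10 = -8)
J(v) = 2 + 2*v (J(v) = v + (2 + v) = 2 + 2*v)
J(3)*A = (2 + 2*3)*(-8) = (2 + 6)*(-8) = 8*(-8) = -64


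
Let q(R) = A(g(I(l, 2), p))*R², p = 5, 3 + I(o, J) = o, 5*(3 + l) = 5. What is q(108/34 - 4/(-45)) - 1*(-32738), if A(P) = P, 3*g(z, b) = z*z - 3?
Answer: 57614568238/1755675 ≈ 32816.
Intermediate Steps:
l = -2 (l = -3 + (⅕)*5 = -3 + 1 = -2)
I(o, J) = -3 + o
g(z, b) = -1 + z²/3 (g(z, b) = (z*z - 3)/3 = (z² - 3)/3 = (-3 + z²)/3 = -1 + z²/3)
q(R) = 22*R²/3 (q(R) = (-1 + (-3 - 2)²/3)*R² = (-1 + (⅓)*(-5)²)*R² = (-1 + (⅓)*25)*R² = (-1 + 25/3)*R² = 22*R²/3)
q(108/34 - 4/(-45)) - 1*(-32738) = 22*(108/34 - 4/(-45))²/3 - 1*(-32738) = 22*(108*(1/34) - 4*(-1/45))²/3 + 32738 = 22*(54/17 + 4/45)²/3 + 32738 = 22*(2498/765)²/3 + 32738 = (22/3)*(6240004/585225) + 32738 = 137280088/1755675 + 32738 = 57614568238/1755675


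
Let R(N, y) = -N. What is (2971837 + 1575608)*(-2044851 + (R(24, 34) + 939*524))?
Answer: -7061449946355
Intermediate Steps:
(2971837 + 1575608)*(-2044851 + (R(24, 34) + 939*524)) = (2971837 + 1575608)*(-2044851 + (-1*24 + 939*524)) = 4547445*(-2044851 + (-24 + 492036)) = 4547445*(-2044851 + 492012) = 4547445*(-1552839) = -7061449946355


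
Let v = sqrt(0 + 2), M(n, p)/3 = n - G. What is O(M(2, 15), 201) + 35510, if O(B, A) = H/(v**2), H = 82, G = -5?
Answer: 35551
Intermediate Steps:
M(n, p) = 15 + 3*n (M(n, p) = 3*(n - 1*(-5)) = 3*(n + 5) = 3*(5 + n) = 15 + 3*n)
v = sqrt(2) ≈ 1.4142
O(B, A) = 41 (O(B, A) = 82/((sqrt(2))**2) = 82/2 = 82*(1/2) = 41)
O(M(2, 15), 201) + 35510 = 41 + 35510 = 35551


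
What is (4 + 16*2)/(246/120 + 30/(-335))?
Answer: 48240/2627 ≈ 18.363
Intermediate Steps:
(4 + 16*2)/(246/120 + 30/(-335)) = (4 + 32)/(246*(1/120) + 30*(-1/335)) = 36/(41/20 - 6/67) = 36/(2627/1340) = 36*(1340/2627) = 48240/2627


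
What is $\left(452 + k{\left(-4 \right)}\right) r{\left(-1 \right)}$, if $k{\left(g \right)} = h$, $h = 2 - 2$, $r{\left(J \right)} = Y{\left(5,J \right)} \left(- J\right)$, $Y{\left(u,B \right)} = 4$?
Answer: $1808$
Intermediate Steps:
$r{\left(J \right)} = - 4 J$ ($r{\left(J \right)} = 4 \left(- J\right) = - 4 J$)
$h = 0$ ($h = 2 - 2 = 0$)
$k{\left(g \right)} = 0$
$\left(452 + k{\left(-4 \right)}\right) r{\left(-1 \right)} = \left(452 + 0\right) \left(\left(-4\right) \left(-1\right)\right) = 452 \cdot 4 = 1808$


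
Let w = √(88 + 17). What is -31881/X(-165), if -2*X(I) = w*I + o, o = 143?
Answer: -414453/129008 - 478215*√105/129008 ≈ -41.197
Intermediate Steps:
w = √105 ≈ 10.247
X(I) = -143/2 - I*√105/2 (X(I) = -(√105*I + 143)/2 = -(I*√105 + 143)/2 = -(143 + I*√105)/2 = -143/2 - I*√105/2)
-31881/X(-165) = -31881/(-143/2 - ½*(-165)*√105) = -31881/(-143/2 + 165*√105/2)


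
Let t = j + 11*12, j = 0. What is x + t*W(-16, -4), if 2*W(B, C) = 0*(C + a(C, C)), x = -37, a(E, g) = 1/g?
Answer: -37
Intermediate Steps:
W(B, C) = 0 (W(B, C) = (0*(C + 1/C))/2 = (½)*0 = 0)
t = 132 (t = 0 + 11*12 = 0 + 132 = 132)
x + t*W(-16, -4) = -37 + 132*0 = -37 + 0 = -37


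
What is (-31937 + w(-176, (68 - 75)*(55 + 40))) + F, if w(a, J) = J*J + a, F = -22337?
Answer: 387775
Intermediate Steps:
w(a, J) = a + J² (w(a, J) = J² + a = a + J²)
(-31937 + w(-176, (68 - 75)*(55 + 40))) + F = (-31937 + (-176 + ((68 - 75)*(55 + 40))²)) - 22337 = (-31937 + (-176 + (-7*95)²)) - 22337 = (-31937 + (-176 + (-665)²)) - 22337 = (-31937 + (-176 + 442225)) - 22337 = (-31937 + 442049) - 22337 = 410112 - 22337 = 387775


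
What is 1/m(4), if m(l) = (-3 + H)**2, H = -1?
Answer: 1/16 ≈ 0.062500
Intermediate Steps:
m(l) = 16 (m(l) = (-3 - 1)**2 = (-4)**2 = 16)
1/m(4) = 1/16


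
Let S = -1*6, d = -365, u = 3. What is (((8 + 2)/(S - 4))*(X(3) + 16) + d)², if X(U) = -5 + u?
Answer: 143641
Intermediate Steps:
S = -6
X(U) = -2 (X(U) = -5 + 3 = -2)
(((8 + 2)/(S - 4))*(X(3) + 16) + d)² = (((8 + 2)/(-6 - 4))*(-2 + 16) - 365)² = ((10/(-10))*14 - 365)² = ((10*(-⅒))*14 - 365)² = (-1*14 - 365)² = (-14 - 365)² = (-379)² = 143641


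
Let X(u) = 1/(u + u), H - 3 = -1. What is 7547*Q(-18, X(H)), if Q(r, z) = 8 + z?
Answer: 249051/4 ≈ 62263.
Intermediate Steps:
H = 2 (H = 3 - 1 = 2)
X(u) = 1/(2*u)
7547*Q(-18, X(H)) = 7547*(8 + (½)/2) = 7547*(8 + (½)*(½)) = 7547*(8 + ¼) = 7547*(33/4) = 249051/4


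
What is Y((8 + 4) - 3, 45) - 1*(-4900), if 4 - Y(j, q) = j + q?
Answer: 4850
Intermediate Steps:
Y(j, q) = 4 - j - q (Y(j, q) = 4 - (j + q) = 4 + (-j - q) = 4 - j - q)
Y((8 + 4) - 3, 45) - 1*(-4900) = (4 - ((8 + 4) - 3) - 1*45) - 1*(-4900) = (4 - (12 - 3) - 45) + 4900 = (4 - 1*9 - 45) + 4900 = (4 - 9 - 45) + 4900 = -50 + 4900 = 4850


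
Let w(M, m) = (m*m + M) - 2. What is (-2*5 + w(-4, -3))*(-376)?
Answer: 2632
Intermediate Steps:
w(M, m) = -2 + M + m² (w(M, m) = (m² + M) - 2 = (M + m²) - 2 = -2 + M + m²)
(-2*5 + w(-4, -3))*(-376) = (-2*5 + (-2 - 4 + (-3)²))*(-376) = (-10 + (-2 - 4 + 9))*(-376) = (-10 + 3)*(-376) = -7*(-376) = 2632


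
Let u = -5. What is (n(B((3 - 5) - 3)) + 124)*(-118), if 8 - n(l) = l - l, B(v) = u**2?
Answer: -15576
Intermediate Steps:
B(v) = 25 (B(v) = (-5)**2 = 25)
n(l) = 8 (n(l) = 8 - (l - l) = 8 - 1*0 = 8 + 0 = 8)
(n(B((3 - 5) - 3)) + 124)*(-118) = (8 + 124)*(-118) = 132*(-118) = -15576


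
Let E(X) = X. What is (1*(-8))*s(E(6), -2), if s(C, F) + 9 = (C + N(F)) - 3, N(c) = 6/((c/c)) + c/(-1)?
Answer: -16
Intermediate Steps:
N(c) = 6 - c (N(c) = 6/1 + c*(-1) = 6*1 - c = 6 - c)
s(C, F) = -6 + C - F (s(C, F) = -9 + ((C + (6 - F)) - 3) = -9 + ((6 + C - F) - 3) = -9 + (3 + C - F) = -6 + C - F)
(1*(-8))*s(E(6), -2) = (1*(-8))*(-6 + 6 - 1*(-2)) = -8*(-6 + 6 + 2) = -8*2 = -16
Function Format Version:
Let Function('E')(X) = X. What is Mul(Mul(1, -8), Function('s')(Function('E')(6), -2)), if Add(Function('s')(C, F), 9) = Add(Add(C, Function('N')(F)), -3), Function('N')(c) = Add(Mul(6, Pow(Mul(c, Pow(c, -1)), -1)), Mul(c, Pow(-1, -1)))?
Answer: -16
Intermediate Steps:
Function('N')(c) = Add(6, Mul(-1, c)) (Function('N')(c) = Add(Mul(6, Pow(1, -1)), Mul(c, -1)) = Add(Mul(6, 1), Mul(-1, c)) = Add(6, Mul(-1, c)))
Function('s')(C, F) = Add(-6, C, Mul(-1, F)) (Function('s')(C, F) = Add(-9, Add(Add(C, Add(6, Mul(-1, F))), -3)) = Add(-9, Add(Add(6, C, Mul(-1, F)), -3)) = Add(-9, Add(3, C, Mul(-1, F))) = Add(-6, C, Mul(-1, F)))
Mul(Mul(1, -8), Function('s')(Function('E')(6), -2)) = Mul(Mul(1, -8), Add(-6, 6, Mul(-1, -2))) = Mul(-8, Add(-6, 6, 2)) = Mul(-8, 2) = -16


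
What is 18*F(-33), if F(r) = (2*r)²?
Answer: 78408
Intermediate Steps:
F(r) = 4*r²
18*F(-33) = 18*(4*(-33)²) = 18*(4*1089) = 18*4356 = 78408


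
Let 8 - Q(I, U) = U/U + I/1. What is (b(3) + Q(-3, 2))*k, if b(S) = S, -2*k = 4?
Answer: -26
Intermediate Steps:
k = -2 (k = -1/2*4 = -2)
Q(I, U) = 7 - I (Q(I, U) = 8 - (U/U + I/1) = 8 - (1 + I*1) = 8 - (1 + I) = 8 + (-1 - I) = 7 - I)
(b(3) + Q(-3, 2))*k = (3 + (7 - 1*(-3)))*(-2) = (3 + (7 + 3))*(-2) = (3 + 10)*(-2) = 13*(-2) = -26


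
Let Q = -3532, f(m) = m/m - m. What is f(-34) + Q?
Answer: -3497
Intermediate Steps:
f(m) = 1 - m
f(-34) + Q = (1 - 1*(-34)) - 3532 = (1 + 34) - 3532 = 35 - 3532 = -3497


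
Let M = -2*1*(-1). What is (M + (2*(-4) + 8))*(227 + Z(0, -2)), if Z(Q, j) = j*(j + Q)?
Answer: 462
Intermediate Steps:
Z(Q, j) = j*(Q + j)
M = 2 (M = -2*(-1) = 2)
(M + (2*(-4) + 8))*(227 + Z(0, -2)) = (2 + (2*(-4) + 8))*(227 - 2*(0 - 2)) = (2 + (-8 + 8))*(227 - 2*(-2)) = (2 + 0)*(227 + 4) = 2*231 = 462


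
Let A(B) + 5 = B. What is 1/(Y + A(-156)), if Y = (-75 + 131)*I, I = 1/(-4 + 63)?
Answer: -59/9443 ≈ -0.0062480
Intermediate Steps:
I = 1/59 ≈ 0.016949
Y = 56/59 (Y = (-75 + 131)*(1/59) = 56*(1/59) = 56/59 ≈ 0.94915)
A(B) = -5 + B
1/(Y + A(-156)) = 1/(56/59 + (-5 - 156)) = 1/(56/59 - 161) = 1/(-9443/59) = -59/9443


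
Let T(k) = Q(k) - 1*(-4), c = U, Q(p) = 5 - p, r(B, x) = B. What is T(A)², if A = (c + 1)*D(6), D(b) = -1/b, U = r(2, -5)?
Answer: 361/4 ≈ 90.250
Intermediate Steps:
U = 2
c = 2
A = -½ (A = (2 + 1)*(-1/6) = 3*(-1*⅙) = 3*(-⅙) = -½ ≈ -0.50000)
T(k) = 9 - k (T(k) = (5 - k) - 1*(-4) = (5 - k) + 4 = 9 - k)
T(A)² = (9 - 1*(-½))² = (9 + ½)² = (19/2)² = 361/4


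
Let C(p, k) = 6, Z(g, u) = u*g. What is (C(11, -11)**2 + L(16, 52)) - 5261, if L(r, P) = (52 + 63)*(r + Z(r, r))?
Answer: 26055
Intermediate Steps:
Z(g, u) = g*u
L(r, P) = 115*r + 115*r**2 (L(r, P) = (52 + 63)*(r + r*r) = 115*(r + r**2) = 115*r + 115*r**2)
(C(11, -11)**2 + L(16, 52)) - 5261 = (6**2 + 115*16*(1 + 16)) - 5261 = (36 + 115*16*17) - 5261 = (36 + 31280) - 5261 = 31316 - 5261 = 26055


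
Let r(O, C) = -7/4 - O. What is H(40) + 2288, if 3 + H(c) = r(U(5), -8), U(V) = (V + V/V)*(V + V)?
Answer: 8893/4 ≈ 2223.3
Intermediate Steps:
U(V) = 2*V*(1 + V) (U(V) = (V + 1)*(2*V) = (1 + V)*(2*V) = 2*V*(1 + V))
r(O, C) = -7/4 - O (r(O, C) = -7*¼ - O = -7/4 - O)
H(c) = -259/4 (H(c) = -3 + (-7/4 - 2*5*(1 + 5)) = -3 + (-7/4 - 2*5*6) = -3 + (-7/4 - 1*60) = -3 + (-7/4 - 60) = -3 - 247/4 = -259/4)
H(40) + 2288 = -259/4 + 2288 = 8893/4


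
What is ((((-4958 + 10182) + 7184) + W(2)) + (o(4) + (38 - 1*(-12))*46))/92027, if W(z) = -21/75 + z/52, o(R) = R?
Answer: 9562643/59817550 ≈ 0.15986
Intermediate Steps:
W(z) = -7/25 + z/52 (W(z) = -21*1/75 + z*(1/52) = -7/25 + z/52)
((((-4958 + 10182) + 7184) + W(2)) + (o(4) + (38 - 1*(-12))*46))/92027 = ((((-4958 + 10182) + 7184) + (-7/25 + (1/52)*2)) + (4 + (38 - 1*(-12))*46))/92027 = (((5224 + 7184) + (-7/25 + 1/26)) + (4 + (38 + 12)*46))*(1/92027) = ((12408 - 157/650) + (4 + 50*46))*(1/92027) = (8065043/650 + (4 + 2300))*(1/92027) = (8065043/650 + 2304)*(1/92027) = (9562643/650)*(1/92027) = 9562643/59817550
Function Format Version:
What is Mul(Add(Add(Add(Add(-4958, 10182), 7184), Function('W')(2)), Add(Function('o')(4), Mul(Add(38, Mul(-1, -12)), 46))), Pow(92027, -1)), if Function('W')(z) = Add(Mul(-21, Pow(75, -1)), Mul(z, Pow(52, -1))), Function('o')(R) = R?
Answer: Rational(9562643, 59817550) ≈ 0.15986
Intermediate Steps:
Function('W')(z) = Add(Rational(-7, 25), Mul(Rational(1, 52), z)) (Function('W')(z) = Add(Mul(-21, Rational(1, 75)), Mul(z, Rational(1, 52))) = Add(Rational(-7, 25), Mul(Rational(1, 52), z)))
Mul(Add(Add(Add(Add(-4958, 10182), 7184), Function('W')(2)), Add(Function('o')(4), Mul(Add(38, Mul(-1, -12)), 46))), Pow(92027, -1)) = Mul(Add(Add(Add(Add(-4958, 10182), 7184), Add(Rational(-7, 25), Mul(Rational(1, 52), 2))), Add(4, Mul(Add(38, Mul(-1, -12)), 46))), Pow(92027, -1)) = Mul(Add(Add(Add(5224, 7184), Add(Rational(-7, 25), Rational(1, 26))), Add(4, Mul(Add(38, 12), 46))), Rational(1, 92027)) = Mul(Add(Add(12408, Rational(-157, 650)), Add(4, Mul(50, 46))), Rational(1, 92027)) = Mul(Add(Rational(8065043, 650), Add(4, 2300)), Rational(1, 92027)) = Mul(Add(Rational(8065043, 650), 2304), Rational(1, 92027)) = Mul(Rational(9562643, 650), Rational(1, 92027)) = Rational(9562643, 59817550)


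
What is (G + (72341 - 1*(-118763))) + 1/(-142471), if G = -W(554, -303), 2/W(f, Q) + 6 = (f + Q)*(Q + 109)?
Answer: 662972044028521/3469168850 ≈ 1.9110e+5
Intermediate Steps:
W(f, Q) = 2/(-6 + (109 + Q)*(Q + f)) (W(f, Q) = 2/(-6 + (f + Q)*(Q + 109)) = 2/(-6 + (Q + f)*(109 + Q)) = 2/(-6 + (109 + Q)*(Q + f)))
G = 1/24350 (G = -2/(-6 + (-303)² + 109*(-303) + 109*554 - 303*554) = -2/(-6 + 91809 - 33027 + 60386 - 167862) = -2/(-48700) = -2*(-1)/48700 = -1*(-1/24350) = 1/24350 ≈ 4.1068e-5)
(G + (72341 - 1*(-118763))) + 1/(-142471) = (1/24350 + (72341 - 1*(-118763))) + 1/(-142471) = (1/24350 + (72341 + 118763)) - 1/142471 = (1/24350 + 191104) - 1/142471 = 4653382401/24350 - 1/142471 = 662972044028521/3469168850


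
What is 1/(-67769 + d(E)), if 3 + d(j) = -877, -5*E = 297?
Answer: -1/68649 ≈ -1.4567e-5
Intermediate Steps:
E = -297/5 (E = -⅕*297 = -297/5 ≈ -59.400)
d(j) = -880 (d(j) = -3 - 877 = -880)
1/(-67769 + d(E)) = 1/(-67769 - 880) = 1/(-68649) = -1/68649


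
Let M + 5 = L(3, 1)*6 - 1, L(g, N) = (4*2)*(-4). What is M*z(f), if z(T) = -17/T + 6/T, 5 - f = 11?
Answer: -363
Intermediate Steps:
f = -6 (f = 5 - 1*11 = 5 - 11 = -6)
L(g, N) = -32 (L(g, N) = 8*(-4) = -32)
M = -198 (M = -5 + (-32*6 - 1) = -5 + (-192 - 1) = -5 - 193 = -198)
z(T) = -11/T
M*z(f) = -(-2178)/(-6) = -(-2178)*(-1)/6 = -198*11/6 = -363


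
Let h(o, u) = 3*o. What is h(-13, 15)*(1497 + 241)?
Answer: -67782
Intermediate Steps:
h(-13, 15)*(1497 + 241) = (3*(-13))*(1497 + 241) = -39*1738 = -67782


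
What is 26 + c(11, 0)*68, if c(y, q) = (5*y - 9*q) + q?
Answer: 3766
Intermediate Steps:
c(y, q) = -8*q + 5*y (c(y, q) = (-9*q + 5*y) + q = -8*q + 5*y)
26 + c(11, 0)*68 = 26 + (-8*0 + 5*11)*68 = 26 + (0 + 55)*68 = 26 + 55*68 = 26 + 3740 = 3766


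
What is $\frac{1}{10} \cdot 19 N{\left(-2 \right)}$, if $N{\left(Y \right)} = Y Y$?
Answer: $\frac{38}{5} \approx 7.6$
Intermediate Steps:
$N{\left(Y \right)} = Y^{2}$
$\frac{1}{10} \cdot 19 N{\left(-2 \right)} = \frac{1}{10} \cdot 19 \left(-2\right)^{2} = \frac{1}{10} \cdot 19 \cdot 4 = \frac{19}{10} \cdot 4 = \frac{38}{5}$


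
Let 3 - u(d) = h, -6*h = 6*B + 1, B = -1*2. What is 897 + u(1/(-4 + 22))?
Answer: 5389/6 ≈ 898.17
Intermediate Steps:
B = -2
h = 11/6 (h = -(6*(-2) + 1)/6 = -(-12 + 1)/6 = -1/6*(-11) = 11/6 ≈ 1.8333)
u(d) = 7/6 (u(d) = 3 - 1*11/6 = 3 - 11/6 = 7/6)
897 + u(1/(-4 + 22)) = 897 + 7/6 = 5389/6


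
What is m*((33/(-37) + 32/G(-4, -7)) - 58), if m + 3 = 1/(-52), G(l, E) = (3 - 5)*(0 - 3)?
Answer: 933365/5772 ≈ 161.71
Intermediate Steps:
G(l, E) = 6 (G(l, E) = -2*(-3) = 6)
m = -157/52 (m = -3 + 1/(-52) = -3 - 1/52 = -157/52 ≈ -3.0192)
m*((33/(-37) + 32/G(-4, -7)) - 58) = -157*((33/(-37) + 32/6) - 58)/52 = -157*((33*(-1/37) + 32*(⅙)) - 58)/52 = -157*((-33/37 + 16/3) - 58)/52 = -157*(493/111 - 58)/52 = -157/52*(-5945/111) = 933365/5772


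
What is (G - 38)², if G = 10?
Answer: 784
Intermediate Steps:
(G - 38)² = (10 - 38)² = (-28)² = 784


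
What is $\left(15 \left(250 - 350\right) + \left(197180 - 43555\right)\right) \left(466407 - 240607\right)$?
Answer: $34349825000$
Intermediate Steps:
$\left(15 \left(250 - 350\right) + \left(197180 - 43555\right)\right) \left(466407 - 240607\right) = \left(15 \left(-100\right) + \left(197180 - 43555\right)\right) 225800 = \left(-1500 + 153625\right) 225800 = 152125 \cdot 225800 = 34349825000$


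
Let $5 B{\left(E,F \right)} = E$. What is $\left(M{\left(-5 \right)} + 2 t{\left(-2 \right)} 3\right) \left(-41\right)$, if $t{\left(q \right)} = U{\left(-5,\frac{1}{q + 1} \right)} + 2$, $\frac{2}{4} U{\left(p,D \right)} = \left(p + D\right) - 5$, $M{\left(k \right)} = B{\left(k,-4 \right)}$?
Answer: $4961$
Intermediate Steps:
$B{\left(E,F \right)} = \frac{E}{5}$
$M{\left(k \right)} = \frac{k}{5}$
$U{\left(p,D \right)} = -10 + 2 D + 2 p$ ($U{\left(p,D \right)} = 2 \left(\left(p + D\right) - 5\right) = 2 \left(\left(D + p\right) - 5\right) = 2 \left(-5 + D + p\right) = -10 + 2 D + 2 p$)
$t{\left(q \right)} = -18 + \frac{2}{1 + q}$ ($t{\left(q \right)} = \left(-10 + \frac{2}{q + 1} + 2 \left(-5\right)\right) + 2 = \left(-10 + \frac{2}{1 + q} - 10\right) + 2 = \left(-20 + \frac{2}{1 + q}\right) + 2 = -18 + \frac{2}{1 + q}$)
$\left(M{\left(-5 \right)} + 2 t{\left(-2 \right)} 3\right) \left(-41\right) = \left(\frac{1}{5} \left(-5\right) + 2 \frac{2 \left(-8 - -18\right)}{1 - 2} \cdot 3\right) \left(-41\right) = \left(-1 + 2 \frac{2 \left(-8 + 18\right)}{-1} \cdot 3\right) \left(-41\right) = \left(-1 + 2 \cdot 2 \left(-1\right) 10 \cdot 3\right) \left(-41\right) = \left(-1 + 2 \left(-20\right) 3\right) \left(-41\right) = \left(-1 - 120\right) \left(-41\right) = \left(-121\right) \left(-41\right) = 4961$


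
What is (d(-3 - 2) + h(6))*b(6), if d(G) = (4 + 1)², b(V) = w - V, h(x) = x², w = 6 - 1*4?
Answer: -244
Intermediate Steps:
w = 2 (w = 6 - 4 = 2)
b(V) = 2 - V
d(G) = 25 (d(G) = 5² = 25)
(d(-3 - 2) + h(6))*b(6) = (25 + 6²)*(2 - 1*6) = (25 + 36)*(2 - 6) = 61*(-4) = -244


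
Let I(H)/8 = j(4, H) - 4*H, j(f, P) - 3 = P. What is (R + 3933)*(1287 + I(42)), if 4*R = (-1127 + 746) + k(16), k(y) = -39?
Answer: 1159884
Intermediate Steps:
j(f, P) = 3 + P
I(H) = 24 - 24*H (I(H) = 8*((3 + H) - 4*H) = 8*(3 - 3*H) = 24 - 24*H)
R = -105 (R = ((-1127 + 746) - 39)/4 = (-381 - 39)/4 = (¼)*(-420) = -105)
(R + 3933)*(1287 + I(42)) = (-105 + 3933)*(1287 + (24 - 24*42)) = 3828*(1287 + (24 - 1008)) = 3828*(1287 - 984) = 3828*303 = 1159884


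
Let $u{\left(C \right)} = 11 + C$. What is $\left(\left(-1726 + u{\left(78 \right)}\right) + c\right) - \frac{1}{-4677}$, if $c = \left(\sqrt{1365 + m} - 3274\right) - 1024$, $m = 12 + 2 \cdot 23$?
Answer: $- \frac{27757994}{4677} + \sqrt{1423} \approx -5897.3$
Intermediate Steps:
$m = 58$ ($m = 12 + 46 = 58$)
$c = -4298 + \sqrt{1423}$ ($c = \left(\sqrt{1365 + 58} - 3274\right) - 1024 = \left(\sqrt{1423} - 3274\right) - 1024 = \left(-3274 + \sqrt{1423}\right) - 1024 = -4298 + \sqrt{1423} \approx -4260.3$)
$\left(\left(-1726 + u{\left(78 \right)}\right) + c\right) - \frac{1}{-4677} = \left(\left(-1726 + \left(11 + 78\right)\right) - \left(4298 - \sqrt{1423}\right)\right) - \frac{1}{-4677} = \left(\left(-1726 + 89\right) - \left(4298 - \sqrt{1423}\right)\right) - - \frac{1}{4677} = \left(-1637 - \left(4298 - \sqrt{1423}\right)\right) + \frac{1}{4677} = \left(-5935 + \sqrt{1423}\right) + \frac{1}{4677} = - \frac{27757994}{4677} + \sqrt{1423}$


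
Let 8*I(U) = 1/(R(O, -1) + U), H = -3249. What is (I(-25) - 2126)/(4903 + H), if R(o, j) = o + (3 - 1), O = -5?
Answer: -476225/370496 ≈ -1.2854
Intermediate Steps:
R(o, j) = 2 + o (R(o, j) = o + 2 = 2 + o)
I(U) = 1/(8*(-3 + U)) (I(U) = 1/(8*((2 - 5) + U)) = 1/(8*(-3 + U)))
(I(-25) - 2126)/(4903 + H) = (1/(8*(-3 - 25)) - 2126)/(4903 - 3249) = ((⅛)/(-28) - 2126)/1654 = ((⅛)*(-1/28) - 2126)*(1/1654) = (-1/224 - 2126)*(1/1654) = -476225/224*1/1654 = -476225/370496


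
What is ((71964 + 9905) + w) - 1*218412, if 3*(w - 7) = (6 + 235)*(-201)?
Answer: -152683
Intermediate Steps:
w = -16140 (w = 7 + ((6 + 235)*(-201))/3 = 7 + (241*(-201))/3 = 7 + (⅓)*(-48441) = 7 - 16147 = -16140)
((71964 + 9905) + w) - 1*218412 = ((71964 + 9905) - 16140) - 1*218412 = (81869 - 16140) - 218412 = 65729 - 218412 = -152683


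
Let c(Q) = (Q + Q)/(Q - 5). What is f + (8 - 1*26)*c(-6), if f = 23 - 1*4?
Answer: -7/11 ≈ -0.63636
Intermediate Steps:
f = 19 (f = 23 - 4 = 19)
c(Q) = 2*Q/(-5 + Q) (c(Q) = (2*Q)/(-5 + Q) = 2*Q/(-5 + Q))
f + (8 - 1*26)*c(-6) = 19 + (8 - 1*26)*(2*(-6)/(-5 - 6)) = 19 + (8 - 26)*(2*(-6)/(-11)) = 19 - 36*(-6)*(-1)/11 = 19 - 18*12/11 = 19 - 216/11 = -7/11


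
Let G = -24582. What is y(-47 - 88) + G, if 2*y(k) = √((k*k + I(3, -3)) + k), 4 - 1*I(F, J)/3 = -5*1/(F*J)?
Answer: -24582 + √162903/6 ≈ -24515.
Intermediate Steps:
I(F, J) = 12 + 15/(F*J) (I(F, J) = 12 - (-15)/(F*J) = 12 + 15/(F*J))
y(k) = √(31/3 + k + k²)/2 (y(k) = √((k*k + (12 + 15/(3*(-3)))) + k)/2 = √((k² + (12 + 15*(⅓)*(-⅓))) + k)/2 = √((k² + (12 - 5/3)) + k)/2 = √((k² + 31/3) + k)/2 = √((31/3 + k²) + k)/2 = √(31/3 + k + k²)/2)
y(-47 - 88) + G = √(93 + 9*(-47 - 88) + 9*(-47 - 88)²)/6 - 24582 = √(93 + 9*(-135) + 9*(-135)²)/6 - 24582 = √(93 - 1215 + 9*18225)/6 - 24582 = √(93 - 1215 + 164025)/6 - 24582 = √162903/6 - 24582 = -24582 + √162903/6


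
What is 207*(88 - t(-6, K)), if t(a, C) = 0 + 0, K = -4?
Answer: 18216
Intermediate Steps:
t(a, C) = 0
207*(88 - t(-6, K)) = 207*(88 - 1*0) = 207*(88 + 0) = 207*88 = 18216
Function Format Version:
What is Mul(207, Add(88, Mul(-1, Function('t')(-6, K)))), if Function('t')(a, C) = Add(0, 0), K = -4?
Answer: 18216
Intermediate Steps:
Function('t')(a, C) = 0
Mul(207, Add(88, Mul(-1, Function('t')(-6, K)))) = Mul(207, Add(88, Mul(-1, 0))) = Mul(207, Add(88, 0)) = Mul(207, 88) = 18216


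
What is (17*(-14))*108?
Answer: -25704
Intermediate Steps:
(17*(-14))*108 = -238*108 = -25704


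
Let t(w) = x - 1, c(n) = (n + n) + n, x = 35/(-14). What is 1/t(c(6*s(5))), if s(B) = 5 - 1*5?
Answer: -2/7 ≈ -0.28571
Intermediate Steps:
s(B) = 0 (s(B) = 5 - 5 = 0)
x = -5/2 (x = 35*(-1/14) = -5/2 ≈ -2.5000)
c(n) = 3*n (c(n) = 2*n + n = 3*n)
t(w) = -7/2 (t(w) = -5/2 - 1 = -7/2)
1/t(c(6*s(5))) = 1/(-7/2) = -2/7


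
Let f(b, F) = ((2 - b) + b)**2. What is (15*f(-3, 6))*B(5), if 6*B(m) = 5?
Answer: 50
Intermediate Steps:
B(m) = 5/6 (B(m) = (1/6)*5 = 5/6)
f(b, F) = 4 (f(b, F) = 2**2 = 4)
(15*f(-3, 6))*B(5) = (15*4)*(5/6) = 60*(5/6) = 50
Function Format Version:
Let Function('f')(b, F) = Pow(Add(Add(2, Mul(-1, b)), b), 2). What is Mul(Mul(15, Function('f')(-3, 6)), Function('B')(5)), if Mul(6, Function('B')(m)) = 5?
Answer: 50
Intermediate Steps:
Function('B')(m) = Rational(5, 6) (Function('B')(m) = Mul(Rational(1, 6), 5) = Rational(5, 6))
Function('f')(b, F) = 4 (Function('f')(b, F) = Pow(2, 2) = 4)
Mul(Mul(15, Function('f')(-3, 6)), Function('B')(5)) = Mul(Mul(15, 4), Rational(5, 6)) = Mul(60, Rational(5, 6)) = 50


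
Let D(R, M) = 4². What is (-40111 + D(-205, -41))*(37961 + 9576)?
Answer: -1905996015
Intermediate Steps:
D(R, M) = 16
(-40111 + D(-205, -41))*(37961 + 9576) = (-40111 + 16)*(37961 + 9576) = -40095*47537 = -1905996015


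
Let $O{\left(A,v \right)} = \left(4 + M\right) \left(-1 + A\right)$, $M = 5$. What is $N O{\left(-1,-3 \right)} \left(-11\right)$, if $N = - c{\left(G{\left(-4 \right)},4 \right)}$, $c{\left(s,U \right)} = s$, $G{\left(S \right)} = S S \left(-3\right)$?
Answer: $9504$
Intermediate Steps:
$G{\left(S \right)} = - 3 S^{2}$ ($G{\left(S \right)} = S^{2} \left(-3\right) = - 3 S^{2}$)
$N = 48$ ($N = - \left(-3\right) \left(-4\right)^{2} = - \left(-3\right) 16 = \left(-1\right) \left(-48\right) = 48$)
$O{\left(A,v \right)} = -9 + 9 A$ ($O{\left(A,v \right)} = \left(4 + 5\right) \left(-1 + A\right) = 9 \left(-1 + A\right) = -9 + 9 A$)
$N O{\left(-1,-3 \right)} \left(-11\right) = 48 \left(-9 + 9 \left(-1\right)\right) \left(-11\right) = 48 \left(-9 - 9\right) \left(-11\right) = 48 \left(-18\right) \left(-11\right) = \left(-864\right) \left(-11\right) = 9504$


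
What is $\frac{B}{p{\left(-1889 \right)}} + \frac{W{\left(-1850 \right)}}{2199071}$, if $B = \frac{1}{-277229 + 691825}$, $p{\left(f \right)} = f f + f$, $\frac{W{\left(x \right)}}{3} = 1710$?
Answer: $\frac{1083623415278633}{464515560773753216} \approx 0.0023328$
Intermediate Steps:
$W{\left(x \right)} = 5130$ ($W{\left(x \right)} = 3 \cdot 1710 = 5130$)
$p{\left(f \right)} = f + f^{2}$ ($p{\left(f \right)} = f^{2} + f = f + f^{2}$)
$B = \frac{1}{414596} \approx 2.412 \cdot 10^{-6}$
$\frac{B}{p{\left(-1889 \right)}} + \frac{W{\left(-1850 \right)}}{2199071} = \frac{1}{414596 \left(- 1889 \left(1 - 1889\right)\right)} + \frac{5130}{2199071} = \frac{1}{414596 \left(\left(-1889\right) \left(-1888\right)\right)} + 5130 \cdot \frac{1}{2199071} = \frac{1}{414596 \cdot 3566432} + \frac{5130}{2199071} = \frac{1}{414596} \cdot \frac{1}{3566432} + \frac{5130}{2199071} = \frac{1}{1478628441472} + \frac{5130}{2199071} = \frac{1083623415278633}{464515560773753216}$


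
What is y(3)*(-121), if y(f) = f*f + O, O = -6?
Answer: -363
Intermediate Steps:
y(f) = -6 + f² (y(f) = f*f - 6 = f² - 6 = -6 + f²)
y(3)*(-121) = (-6 + 3²)*(-121) = (-6 + 9)*(-121) = 3*(-121) = -363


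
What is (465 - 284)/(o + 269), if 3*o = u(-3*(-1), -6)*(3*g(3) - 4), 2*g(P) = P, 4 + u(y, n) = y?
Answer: 1086/1613 ≈ 0.67328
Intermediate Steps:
u(y, n) = -4 + y
g(P) = P/2
o = -⅙ (o = ((-4 - 3*(-1))*(3*((½)*3) - 4))/3 = ((-4 + 3)*(3*(3/2) - 4))/3 = (-(9/2 - 4))/3 = (-1*½)/3 = (⅓)*(-½) = -⅙ ≈ -0.16667)
(465 - 284)/(o + 269) = (465 - 284)/(-⅙ + 269) = 181/(1613/6) = 181*(6/1613) = 1086/1613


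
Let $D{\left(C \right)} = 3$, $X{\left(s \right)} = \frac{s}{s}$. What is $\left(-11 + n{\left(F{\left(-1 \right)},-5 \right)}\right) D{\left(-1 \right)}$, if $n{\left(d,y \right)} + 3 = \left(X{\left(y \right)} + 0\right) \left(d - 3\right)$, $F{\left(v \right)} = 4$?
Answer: $-39$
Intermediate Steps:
$X{\left(s \right)} = 1$
$n{\left(d,y \right)} = -6 + d$ ($n{\left(d,y \right)} = -3 + \left(1 + 0\right) \left(d - 3\right) = -3 + 1 \left(-3 + d\right) = -3 + \left(-3 + d\right) = -6 + d$)
$\left(-11 + n{\left(F{\left(-1 \right)},-5 \right)}\right) D{\left(-1 \right)} = \left(-11 + \left(-6 + 4\right)\right) 3 = \left(-11 - 2\right) 3 = \left(-13\right) 3 = -39$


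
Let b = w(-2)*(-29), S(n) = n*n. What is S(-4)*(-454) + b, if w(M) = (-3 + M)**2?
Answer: -7989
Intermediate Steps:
S(n) = n**2
b = -725 (b = (-3 - 2)**2*(-29) = (-5)**2*(-29) = 25*(-29) = -725)
S(-4)*(-454) + b = (-4)**2*(-454) - 725 = 16*(-454) - 725 = -7264 - 725 = -7989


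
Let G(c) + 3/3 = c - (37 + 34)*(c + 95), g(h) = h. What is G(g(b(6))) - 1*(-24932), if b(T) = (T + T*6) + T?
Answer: 14826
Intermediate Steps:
b(T) = 8*T (b(T) = (T + 6*T) + T = 7*T + T = 8*T)
G(c) = -6746 - 70*c (G(c) = -1 + (c - (37 + 34)*(c + 95)) = -1 + (c - 71*(95 + c)) = -1 + (c - (6745 + 71*c)) = -1 + (c + (-6745 - 71*c)) = -1 + (-6745 - 70*c) = -6746 - 70*c)
G(g(b(6))) - 1*(-24932) = (-6746 - 560*6) - 1*(-24932) = (-6746 - 70*48) + 24932 = (-6746 - 3360) + 24932 = -10106 + 24932 = 14826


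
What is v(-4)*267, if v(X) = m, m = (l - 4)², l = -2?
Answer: 9612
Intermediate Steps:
m = 36 (m = (-2 - 4)² = (-6)² = 36)
v(X) = 36
v(-4)*267 = 36*267 = 9612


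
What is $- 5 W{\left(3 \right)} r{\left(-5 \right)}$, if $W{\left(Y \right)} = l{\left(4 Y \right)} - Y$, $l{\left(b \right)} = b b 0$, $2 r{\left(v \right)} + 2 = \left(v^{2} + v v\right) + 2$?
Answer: $375$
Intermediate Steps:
$r{\left(v \right)} = v^{2}$ ($r{\left(v \right)} = -1 + \frac{\left(v^{2} + v v\right) + 2}{2} = -1 + \frac{\left(v^{2} + v^{2}\right) + 2}{2} = -1 + \frac{2 v^{2} + 2}{2} = -1 + \frac{2 + 2 v^{2}}{2} = -1 + \left(1 + v^{2}\right) = v^{2}$)
$l{\left(b \right)} = 0$ ($l{\left(b \right)} = b^{2} \cdot 0 = 0$)
$W{\left(Y \right)} = - Y$ ($W{\left(Y \right)} = 0 - Y = - Y$)
$- 5 W{\left(3 \right)} r{\left(-5 \right)} = - 5 \left(\left(-1\right) 3\right) \left(-5\right)^{2} = \left(-5\right) \left(-3\right) 25 = 15 \cdot 25 = 375$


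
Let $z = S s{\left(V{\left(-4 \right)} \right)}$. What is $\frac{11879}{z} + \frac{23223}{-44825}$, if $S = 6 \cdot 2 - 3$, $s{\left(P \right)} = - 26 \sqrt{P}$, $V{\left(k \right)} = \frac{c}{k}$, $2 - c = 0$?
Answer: $- \frac{23223}{44825} + \frac{11879 i \sqrt{2}}{234} \approx -0.51808 + 71.792 i$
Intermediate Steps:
$c = 2$ ($c = 2 - 0 = 2 + 0 = 2$)
$V{\left(k \right)} = \frac{2}{k}$
$S = 9$ ($S = 12 - 3 = 9$)
$z = - 117 i \sqrt{2}$ ($z = 9 \left(- 26 \sqrt{\frac{2}{-4}}\right) = 9 \left(- 26 \sqrt{2 \left(- \frac{1}{4}\right)}\right) = 9 \left(- 26 \sqrt{- \frac{1}{2}}\right) = 9 \left(- 26 \frac{i \sqrt{2}}{2}\right) = 9 \left(- 13 i \sqrt{2}\right) = - 117 i \sqrt{2} \approx - 165.46 i$)
$\frac{11879}{z} + \frac{23223}{-44825} = \frac{11879}{\left(-117\right) i \sqrt{2}} + \frac{23223}{-44825} = 11879 \frac{i \sqrt{2}}{234} + 23223 \left(- \frac{1}{44825}\right) = \frac{11879 i \sqrt{2}}{234} - \frac{23223}{44825} = - \frac{23223}{44825} + \frac{11879 i \sqrt{2}}{234}$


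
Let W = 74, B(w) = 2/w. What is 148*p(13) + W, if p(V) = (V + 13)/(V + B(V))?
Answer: 62678/171 ≈ 366.54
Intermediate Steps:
p(V) = (13 + V)/(V + 2/V) (p(V) = (V + 13)/(V + 2/V) = (13 + V)/(V + 2/V))
148*p(13) + W = 148*(13*(13 + 13)/(2 + 13**2)) + 74 = 148*(13*26/(2 + 169)) + 74 = 148*(13*26/171) + 74 = 148*(13*(1/171)*26) + 74 = 148*(338/171) + 74 = 50024/171 + 74 = 62678/171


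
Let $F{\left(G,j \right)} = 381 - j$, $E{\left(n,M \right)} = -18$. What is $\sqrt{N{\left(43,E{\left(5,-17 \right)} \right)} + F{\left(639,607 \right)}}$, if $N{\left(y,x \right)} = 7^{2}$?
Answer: $i \sqrt{177} \approx 13.304 i$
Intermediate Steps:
$N{\left(y,x \right)} = 49$
$\sqrt{N{\left(43,E{\left(5,-17 \right)} \right)} + F{\left(639,607 \right)}} = \sqrt{49 + \left(381 - 607\right)} = \sqrt{49 - 226} = \sqrt{-177} = i \sqrt{177}$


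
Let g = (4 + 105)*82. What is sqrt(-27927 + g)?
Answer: I*sqrt(18989) ≈ 137.8*I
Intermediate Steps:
g = 8938 (g = 109*82 = 8938)
sqrt(-27927 + g) = sqrt(-27927 + 8938) = sqrt(-18989) = I*sqrt(18989)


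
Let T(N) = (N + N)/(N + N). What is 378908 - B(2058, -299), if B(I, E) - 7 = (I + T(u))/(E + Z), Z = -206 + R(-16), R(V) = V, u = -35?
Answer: 197409480/521 ≈ 3.7891e+5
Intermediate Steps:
Z = -222 (Z = -206 - 16 = -222)
T(N) = 1 (T(N) = (2*N)/((2*N)) = (2*N)*(1/(2*N)) = 1)
B(I, E) = 7 + (1 + I)/(-222 + E) (B(I, E) = 7 + (I + 1)/(E - 222) = 7 + (1 + I)/(-222 + E))
378908 - B(2058, -299) = 378908 - (-1553 + 2058 + 7*(-299))/(-222 - 299) = 378908 - (-1553 + 2058 - 2093)/(-521) = 378908 - (-1)*(-1588)/521 = 378908 - 1*1588/521 = 378908 - 1588/521 = 197409480/521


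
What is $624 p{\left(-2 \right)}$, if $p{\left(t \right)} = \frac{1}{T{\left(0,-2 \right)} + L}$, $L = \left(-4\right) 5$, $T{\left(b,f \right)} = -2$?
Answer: $- \frac{312}{11} \approx -28.364$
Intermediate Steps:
$L = -20$
$p{\left(t \right)} = - \frac{1}{22}$ ($p{\left(t \right)} = \frac{1}{-2 - 20} = \frac{1}{-22} = - \frac{1}{22}$)
$624 p{\left(-2 \right)} = 624 \left(- \frac{1}{22}\right) = - \frac{312}{11}$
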